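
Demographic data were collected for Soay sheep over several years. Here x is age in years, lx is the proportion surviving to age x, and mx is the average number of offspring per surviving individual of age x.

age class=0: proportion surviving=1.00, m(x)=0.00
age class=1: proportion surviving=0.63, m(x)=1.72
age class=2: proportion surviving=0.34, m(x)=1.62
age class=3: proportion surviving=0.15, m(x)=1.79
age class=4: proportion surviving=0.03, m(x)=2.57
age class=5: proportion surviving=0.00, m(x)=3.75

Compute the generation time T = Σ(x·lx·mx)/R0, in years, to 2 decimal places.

lx·mx: 0, 1.0836, 0.5508, 0.2685, 0.0771, 0 → R0 = 1.98
x·lx·mx: 0, 1.0836, 1.1016, 0.8055, 0.3084, 0 → Σ = 3.2991
T = 3.2991 / 1.98 = 1.666212… → 1.67

1.67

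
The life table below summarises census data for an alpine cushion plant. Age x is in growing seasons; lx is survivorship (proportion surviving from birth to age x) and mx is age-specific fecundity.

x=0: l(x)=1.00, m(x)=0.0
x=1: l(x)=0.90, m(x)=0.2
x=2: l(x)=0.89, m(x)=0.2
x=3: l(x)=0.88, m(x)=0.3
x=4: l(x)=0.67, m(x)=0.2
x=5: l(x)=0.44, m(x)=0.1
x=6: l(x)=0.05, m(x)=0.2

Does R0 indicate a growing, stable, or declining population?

declining

R0 = Σ lx·mx = 0 + 0.18 + 0.178 + 0.264 + 0.134 + 0.044 + 0.01 = 0.81
R0 < 1, so the population is declining.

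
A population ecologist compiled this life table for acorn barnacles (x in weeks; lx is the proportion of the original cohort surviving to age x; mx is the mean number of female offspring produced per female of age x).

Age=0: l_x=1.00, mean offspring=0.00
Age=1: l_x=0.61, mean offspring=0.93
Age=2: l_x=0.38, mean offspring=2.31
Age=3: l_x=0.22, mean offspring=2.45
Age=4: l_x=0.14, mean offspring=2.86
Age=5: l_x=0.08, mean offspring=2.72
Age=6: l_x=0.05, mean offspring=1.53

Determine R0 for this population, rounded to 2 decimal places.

2.68

lx·mx by age: 0, 0.5673, 0.8778, 0.539, 0.4004, 0.2176, 0.0765
R0 = Σ lx·mx = 2.6786 → 2.68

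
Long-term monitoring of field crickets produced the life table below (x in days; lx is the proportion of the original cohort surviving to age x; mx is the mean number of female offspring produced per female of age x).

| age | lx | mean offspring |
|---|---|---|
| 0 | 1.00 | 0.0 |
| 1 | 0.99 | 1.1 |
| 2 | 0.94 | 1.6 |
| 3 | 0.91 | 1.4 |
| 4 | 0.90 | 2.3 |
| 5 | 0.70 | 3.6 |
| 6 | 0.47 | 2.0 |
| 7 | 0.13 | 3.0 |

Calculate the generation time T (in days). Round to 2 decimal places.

3.80

lx·mx: 0, 1.089, 1.504, 1.274, 2.07, 2.52, 0.94, 0.39 → R0 = 9.787
x·lx·mx: 0, 1.089, 3.008, 3.822, 8.28, 12.6, 5.64, 2.73 → Σ = 37.169
T = 37.169 / 9.787 = 3.797793… → 3.80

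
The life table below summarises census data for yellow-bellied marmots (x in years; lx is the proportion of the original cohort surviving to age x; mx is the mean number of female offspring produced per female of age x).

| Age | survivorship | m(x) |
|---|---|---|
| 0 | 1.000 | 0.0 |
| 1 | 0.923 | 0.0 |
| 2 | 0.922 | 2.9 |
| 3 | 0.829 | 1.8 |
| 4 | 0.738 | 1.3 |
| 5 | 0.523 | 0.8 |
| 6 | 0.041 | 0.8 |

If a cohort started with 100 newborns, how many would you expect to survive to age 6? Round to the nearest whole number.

Expected survivors = N0 · l_6 = 100 × 0.041 = 4.1 → 4

4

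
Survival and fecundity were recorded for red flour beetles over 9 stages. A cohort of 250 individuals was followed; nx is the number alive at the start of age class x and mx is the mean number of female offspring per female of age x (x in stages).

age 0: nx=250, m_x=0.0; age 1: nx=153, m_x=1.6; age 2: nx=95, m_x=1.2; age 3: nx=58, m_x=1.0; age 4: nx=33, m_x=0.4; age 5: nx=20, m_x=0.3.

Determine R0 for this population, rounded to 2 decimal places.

1.74

lx = nx/n0 = nx/250: 1, 0.612, 0.38, 0.232, 0.132, 0.08
lx·mx by age: 0, 0.9792, 0.456, 0.232, 0.0528, 0.024
R0 = Σ lx·mx = 1.744 → 1.74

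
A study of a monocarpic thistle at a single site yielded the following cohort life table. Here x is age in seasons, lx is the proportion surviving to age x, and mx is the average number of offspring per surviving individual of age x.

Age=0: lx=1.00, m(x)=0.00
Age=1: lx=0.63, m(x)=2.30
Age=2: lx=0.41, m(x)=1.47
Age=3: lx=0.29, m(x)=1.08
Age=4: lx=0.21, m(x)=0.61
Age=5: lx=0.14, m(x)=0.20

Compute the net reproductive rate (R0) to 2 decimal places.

lx·mx by age: 0, 1.449, 0.6027, 0.3132, 0.1281, 0.028
R0 = Σ lx·mx = 2.521 → 2.52

2.52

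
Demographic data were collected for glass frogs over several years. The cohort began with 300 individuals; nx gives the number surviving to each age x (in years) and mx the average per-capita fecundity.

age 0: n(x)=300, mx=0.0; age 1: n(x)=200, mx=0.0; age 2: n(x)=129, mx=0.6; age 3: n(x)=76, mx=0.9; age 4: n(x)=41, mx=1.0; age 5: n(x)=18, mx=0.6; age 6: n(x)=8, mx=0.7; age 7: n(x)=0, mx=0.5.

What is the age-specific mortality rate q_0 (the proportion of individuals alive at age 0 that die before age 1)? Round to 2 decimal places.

0.33

lx = nx/n0 = nx/300: 1, 0.66667…, 0.43, 0.25333…, 0.13667…, 0.06, 0.02667…, 0
q_0 = (l_0 − l_1) / l_0 = (1 − 0.666667…) / 1
     = 0.333333… / 1 = 0.333333… → 0.33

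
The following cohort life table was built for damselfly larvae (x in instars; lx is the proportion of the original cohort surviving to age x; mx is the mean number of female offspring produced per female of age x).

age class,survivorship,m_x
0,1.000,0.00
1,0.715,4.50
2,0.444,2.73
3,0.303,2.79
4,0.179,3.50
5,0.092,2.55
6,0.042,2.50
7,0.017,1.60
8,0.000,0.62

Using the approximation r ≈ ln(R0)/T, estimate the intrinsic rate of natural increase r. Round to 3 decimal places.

0.908

R0 = Σ lx·mx = 0 + 3.2175 + 1.21212 + 0.84537 + 0.6265 + 0.2346 + 0.105 + 0.0272 + 0 = 6.26829
Σ x·lx·mx = 12.67725; T = 12.67725/6.26829 = 2.02244…
r ≈ ln(R0)/T = ln(6.26829)/2.02244… = 0.90757… → 0.908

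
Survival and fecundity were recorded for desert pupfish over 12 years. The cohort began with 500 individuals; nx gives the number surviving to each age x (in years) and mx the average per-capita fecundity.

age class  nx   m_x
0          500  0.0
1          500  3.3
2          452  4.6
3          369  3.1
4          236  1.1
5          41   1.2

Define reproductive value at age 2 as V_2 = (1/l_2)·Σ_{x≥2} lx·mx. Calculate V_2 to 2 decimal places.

lx = nx/n0 = nx/500: 1, 1, 0.904, 0.738, 0.472, 0.082
lx·mx for x ≥ 2: 4.1584, 2.2878, 0.5192, 0.0984 → sum = 7.0638
V_2 = 7.0638 / l_2 = 7.0638 / 0.904 = 7.813938… → 7.81

7.81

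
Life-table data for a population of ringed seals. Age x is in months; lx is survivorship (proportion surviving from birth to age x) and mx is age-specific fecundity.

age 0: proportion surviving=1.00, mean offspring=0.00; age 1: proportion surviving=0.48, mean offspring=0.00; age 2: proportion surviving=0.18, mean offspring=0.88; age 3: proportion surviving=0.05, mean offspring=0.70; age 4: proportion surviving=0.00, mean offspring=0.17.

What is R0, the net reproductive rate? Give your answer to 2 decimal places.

0.19

lx·mx by age: 0, 0, 0.1584, 0.035, 0
R0 = Σ lx·mx = 0.1934 → 0.19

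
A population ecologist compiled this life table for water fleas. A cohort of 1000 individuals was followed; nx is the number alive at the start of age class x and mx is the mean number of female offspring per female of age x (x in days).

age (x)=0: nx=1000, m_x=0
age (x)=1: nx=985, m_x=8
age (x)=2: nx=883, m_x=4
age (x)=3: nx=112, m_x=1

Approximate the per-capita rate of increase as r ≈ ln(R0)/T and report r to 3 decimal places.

lx = nx/n0 = nx/1000: 1, 0.985, 0.883, 0.112
R0 = Σ lx·mx = 0 + 7.88 + 3.532 + 0.112 = 11.524
Σ x·lx·mx = 15.28; T = 15.28/11.524 = 1.32593…
r ≈ ln(R0)/T = ln(11.524)/1.32593… = 1.84356… → 1.844

1.844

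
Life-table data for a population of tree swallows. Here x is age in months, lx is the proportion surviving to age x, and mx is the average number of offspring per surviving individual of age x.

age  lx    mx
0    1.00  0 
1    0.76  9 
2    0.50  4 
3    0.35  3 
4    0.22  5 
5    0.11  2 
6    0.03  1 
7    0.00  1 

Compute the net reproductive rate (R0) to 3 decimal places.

lx·mx by age: 0, 6.84, 2, 1.05, 1.1, 0.22, 0.03, 0
R0 = Σ lx·mx = 11.24 → 11.240

11.240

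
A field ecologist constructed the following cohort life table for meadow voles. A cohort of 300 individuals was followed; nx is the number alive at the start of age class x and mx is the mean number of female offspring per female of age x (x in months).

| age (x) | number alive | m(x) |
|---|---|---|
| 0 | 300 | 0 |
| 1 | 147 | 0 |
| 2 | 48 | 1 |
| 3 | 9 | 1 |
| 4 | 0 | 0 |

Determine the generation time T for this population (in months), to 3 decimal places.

lx = nx/n0 = nx/300: 1, 0.49, 0.16, 0.03, 0
lx·mx: 0, 0, 0.16, 0.03, 0 → R0 = 0.19
x·lx·mx: 0, 0, 0.32, 0.09, 0 → Σ = 0.41
T = 0.41 / 0.19 = 2.157895… → 2.158

2.158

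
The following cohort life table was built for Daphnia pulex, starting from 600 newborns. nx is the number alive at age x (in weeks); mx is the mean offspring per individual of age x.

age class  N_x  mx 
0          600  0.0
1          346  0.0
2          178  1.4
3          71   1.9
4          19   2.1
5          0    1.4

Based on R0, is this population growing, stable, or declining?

declining

lx = nx/n0 = nx/600: 1, 0.57667…, 0.29667…, 0.11833…, 0.03167…, 0
R0 = Σ lx·mx = 0 + 0 + 0.415333… + 0.224833… + 0.0665… + 0 = 0.706667…
R0 < 1, so the population is declining.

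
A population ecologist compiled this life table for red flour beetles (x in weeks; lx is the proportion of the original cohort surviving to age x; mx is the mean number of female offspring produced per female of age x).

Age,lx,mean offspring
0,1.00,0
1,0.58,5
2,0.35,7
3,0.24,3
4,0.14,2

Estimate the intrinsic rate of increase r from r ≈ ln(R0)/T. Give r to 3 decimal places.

1.059

R0 = Σ lx·mx = 0 + 2.9 + 2.45 + 0.72 + 0.28 = 6.35
Σ x·lx·mx = 11.08; T = 11.08/6.35 = 1.74488…
r ≈ ln(R0)/T = ln(6.35)/1.74488… = 1.05936… → 1.059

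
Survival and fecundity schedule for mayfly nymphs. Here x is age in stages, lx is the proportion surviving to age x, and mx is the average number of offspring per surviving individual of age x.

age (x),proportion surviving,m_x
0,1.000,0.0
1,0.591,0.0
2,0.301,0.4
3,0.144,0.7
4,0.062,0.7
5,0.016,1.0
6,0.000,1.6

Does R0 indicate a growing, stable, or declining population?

declining

R0 = Σ lx·mx = 0 + 0 + 0.1204 + 0.1008 + 0.0434 + 0.016 + 0 = 0.2806
R0 < 1, so the population is declining.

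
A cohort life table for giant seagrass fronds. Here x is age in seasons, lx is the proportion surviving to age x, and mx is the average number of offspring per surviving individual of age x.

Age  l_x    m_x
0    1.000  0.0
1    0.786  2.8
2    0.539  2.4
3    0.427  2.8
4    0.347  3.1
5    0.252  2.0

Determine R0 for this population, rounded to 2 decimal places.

6.27

lx·mx by age: 0, 2.2008, 1.2936, 1.1956, 1.0757, 0.504
R0 = Σ lx·mx = 6.2697 → 6.27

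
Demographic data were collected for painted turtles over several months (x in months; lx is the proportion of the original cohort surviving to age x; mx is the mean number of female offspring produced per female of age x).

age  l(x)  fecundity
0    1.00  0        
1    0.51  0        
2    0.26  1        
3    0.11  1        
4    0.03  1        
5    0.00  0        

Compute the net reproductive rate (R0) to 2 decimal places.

lx·mx by age: 0, 0, 0.26, 0.11, 0.03, 0
R0 = Σ lx·mx = 0.4 → 0.40

0.40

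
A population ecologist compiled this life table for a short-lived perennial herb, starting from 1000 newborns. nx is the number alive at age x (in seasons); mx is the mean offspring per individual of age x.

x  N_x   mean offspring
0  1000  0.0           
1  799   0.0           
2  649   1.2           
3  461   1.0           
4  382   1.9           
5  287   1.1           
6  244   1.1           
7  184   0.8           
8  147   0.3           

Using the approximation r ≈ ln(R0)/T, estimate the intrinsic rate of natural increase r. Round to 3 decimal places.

0.265

lx = nx/n0 = nx/1000: 1, 0.799, 0.649, 0.461, 0.382, 0.287, 0.244, 0.184, 0.147
R0 = Σ lx·mx = 0 + 0 + 0.7788 + 0.461 + 0.7258 + 0.3157 + 0.2684 + 0.1472 + 0.0441 = 2.741
Σ x·lx·mx = 10.4159; T = 10.4159/2.741 = 3.80004…
r ≈ ln(R0)/T = ln(2.741)/3.80004… = 0.26535… → 0.265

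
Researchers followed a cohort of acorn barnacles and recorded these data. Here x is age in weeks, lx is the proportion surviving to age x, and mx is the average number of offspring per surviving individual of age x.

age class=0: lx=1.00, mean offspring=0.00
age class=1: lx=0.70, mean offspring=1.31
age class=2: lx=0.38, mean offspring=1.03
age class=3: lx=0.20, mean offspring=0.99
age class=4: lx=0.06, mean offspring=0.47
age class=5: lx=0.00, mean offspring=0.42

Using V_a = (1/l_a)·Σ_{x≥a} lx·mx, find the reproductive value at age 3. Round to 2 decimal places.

lx·mx for x ≥ 3: 0.198, 0.0282, 0 → sum = 0.2262
V_3 = 0.2262 / l_3 = 0.2262 / 0.2 = 1.131 → 1.13

1.13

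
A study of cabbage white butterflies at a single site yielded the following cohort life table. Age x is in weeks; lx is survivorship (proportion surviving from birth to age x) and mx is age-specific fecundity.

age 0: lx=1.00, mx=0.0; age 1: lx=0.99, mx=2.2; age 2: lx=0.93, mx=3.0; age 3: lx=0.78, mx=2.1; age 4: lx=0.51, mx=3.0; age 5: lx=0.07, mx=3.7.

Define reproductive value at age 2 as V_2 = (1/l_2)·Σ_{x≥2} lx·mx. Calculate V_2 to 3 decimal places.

lx·mx for x ≥ 2: 2.79, 1.638, 1.53, 0.259 → sum = 6.217
V_2 = 6.217 / l_2 = 6.217 / 0.93 = 6.684946… → 6.685

6.685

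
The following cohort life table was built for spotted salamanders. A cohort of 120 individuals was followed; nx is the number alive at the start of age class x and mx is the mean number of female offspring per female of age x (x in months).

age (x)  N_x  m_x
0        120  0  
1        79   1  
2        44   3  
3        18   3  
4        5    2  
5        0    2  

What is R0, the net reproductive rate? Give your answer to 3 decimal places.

lx = nx/n0 = nx/120: 1, 0.65833…, 0.36667…, 0.15, 0.04167…, 0
lx·mx by age: 0, 0.658333…, 1.1…, 0.45, 0.083333…, 0
R0 = Σ lx·mx = 2.291667… → 2.292

2.292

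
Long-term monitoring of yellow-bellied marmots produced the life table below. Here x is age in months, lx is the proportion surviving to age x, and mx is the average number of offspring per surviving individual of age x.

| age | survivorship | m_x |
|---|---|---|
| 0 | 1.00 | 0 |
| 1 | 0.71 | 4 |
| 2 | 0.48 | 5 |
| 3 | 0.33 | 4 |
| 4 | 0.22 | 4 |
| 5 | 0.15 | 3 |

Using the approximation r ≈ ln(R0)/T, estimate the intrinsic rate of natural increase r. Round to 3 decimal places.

0.938

R0 = Σ lx·mx = 0 + 2.84 + 2.4 + 1.32 + 0.88 + 0.45 = 7.89
Σ x·lx·mx = 17.37; T = 17.37/7.89 = 2.20152…
r ≈ ln(R0)/T = ln(7.89)/2.20152… = 0.93826… → 0.938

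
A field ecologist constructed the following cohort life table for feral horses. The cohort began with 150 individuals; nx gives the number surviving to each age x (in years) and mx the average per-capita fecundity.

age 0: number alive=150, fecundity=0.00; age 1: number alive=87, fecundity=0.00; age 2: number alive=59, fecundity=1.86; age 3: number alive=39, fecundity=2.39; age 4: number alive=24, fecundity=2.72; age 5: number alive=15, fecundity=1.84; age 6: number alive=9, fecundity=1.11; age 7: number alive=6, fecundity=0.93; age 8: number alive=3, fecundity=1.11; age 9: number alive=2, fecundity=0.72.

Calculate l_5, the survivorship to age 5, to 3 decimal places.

l_5 = n_5/n_0 = 15/150 = 0.1 → 0.100

0.100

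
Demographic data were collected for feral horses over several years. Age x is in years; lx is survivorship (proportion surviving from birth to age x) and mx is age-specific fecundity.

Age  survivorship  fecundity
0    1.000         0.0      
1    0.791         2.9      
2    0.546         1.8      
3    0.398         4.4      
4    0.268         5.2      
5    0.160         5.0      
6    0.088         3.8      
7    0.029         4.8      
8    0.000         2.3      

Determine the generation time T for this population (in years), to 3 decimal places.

lx·mx: 0, 2.2939, 0.9828, 1.7512, 1.3936, 0.8, 0.3344, 0.1392, 0 → R0 = 7.6951
x·lx·mx: 0, 2.2939, 1.9656, 5.2536, 5.5744, 4, 2.0064, 0.9744, 0 → Σ = 22.0683
T = 22.0683 / 7.6951 = 2.867838… → 2.868

2.868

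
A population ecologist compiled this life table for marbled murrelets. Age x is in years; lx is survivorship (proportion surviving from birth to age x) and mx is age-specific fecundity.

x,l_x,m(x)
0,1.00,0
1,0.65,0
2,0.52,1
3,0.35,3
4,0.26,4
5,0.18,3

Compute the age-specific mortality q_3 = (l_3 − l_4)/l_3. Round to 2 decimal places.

0.26

q_3 = (l_3 − l_4) / l_3 = (0.35 − 0.26) / 0.35
     = 0.09 / 0.35 = 0.257143… → 0.26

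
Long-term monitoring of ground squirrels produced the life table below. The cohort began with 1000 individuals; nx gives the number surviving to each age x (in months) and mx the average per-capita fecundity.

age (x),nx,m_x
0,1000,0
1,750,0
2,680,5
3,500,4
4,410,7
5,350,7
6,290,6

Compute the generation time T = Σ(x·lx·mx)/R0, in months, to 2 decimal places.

3.77

lx = nx/n0 = nx/1000: 1, 0.75, 0.68, 0.5, 0.41, 0.35, 0.29
lx·mx: 0, 0, 3.4, 2, 2.87, 2.45, 1.74 → R0 = 12.46
x·lx·mx: 0, 0, 6.8, 6, 11.48, 12.25, 10.44 → Σ = 46.97
T = 46.97 / 12.46 = 3.769663… → 3.77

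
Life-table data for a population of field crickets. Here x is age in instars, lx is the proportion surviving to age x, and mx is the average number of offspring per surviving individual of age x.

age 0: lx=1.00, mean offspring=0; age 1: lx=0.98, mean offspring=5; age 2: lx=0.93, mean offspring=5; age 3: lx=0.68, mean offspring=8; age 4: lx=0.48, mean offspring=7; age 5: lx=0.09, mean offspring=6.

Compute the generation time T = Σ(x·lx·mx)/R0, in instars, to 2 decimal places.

lx·mx: 0, 4.9, 4.65, 5.44, 3.36, 0.54 → R0 = 18.89
x·lx·mx: 0, 4.9, 9.3, 16.32, 13.44, 2.7 → Σ = 46.66
T = 46.66 / 18.89 = 2.47009… → 2.47

2.47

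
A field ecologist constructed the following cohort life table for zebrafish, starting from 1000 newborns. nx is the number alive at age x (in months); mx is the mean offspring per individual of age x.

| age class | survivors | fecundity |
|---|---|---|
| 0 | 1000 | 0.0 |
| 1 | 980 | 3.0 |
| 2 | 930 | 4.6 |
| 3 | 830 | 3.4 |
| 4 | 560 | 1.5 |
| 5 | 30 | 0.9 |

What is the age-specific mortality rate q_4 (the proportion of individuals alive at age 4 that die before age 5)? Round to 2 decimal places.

lx = nx/n0 = nx/1000: 1, 0.98, 0.93, 0.83, 0.56, 0.03
q_4 = (l_4 − l_5) / l_4 = (0.56 − 0.03) / 0.56
     = 0.53 / 0.56 = 0.946429… → 0.95

0.95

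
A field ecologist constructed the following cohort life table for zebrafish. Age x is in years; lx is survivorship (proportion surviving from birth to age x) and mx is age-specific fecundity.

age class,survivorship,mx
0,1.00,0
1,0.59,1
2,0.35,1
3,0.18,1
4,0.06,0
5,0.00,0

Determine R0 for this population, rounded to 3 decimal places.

1.120

lx·mx by age: 0, 0.59, 0.35, 0.18, 0, 0
R0 = Σ lx·mx = 1.12 → 1.120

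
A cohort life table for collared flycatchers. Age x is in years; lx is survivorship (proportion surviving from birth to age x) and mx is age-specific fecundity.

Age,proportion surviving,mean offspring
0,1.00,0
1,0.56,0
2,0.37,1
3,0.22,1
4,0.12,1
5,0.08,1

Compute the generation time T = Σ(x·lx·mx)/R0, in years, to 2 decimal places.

lx·mx: 0, 0, 0.37, 0.22, 0.12, 0.08 → R0 = 0.79
x·lx·mx: 0, 0, 0.74, 0.66, 0.48, 0.4 → Σ = 2.28
T = 2.28 / 0.79 = 2.886076… → 2.89

2.89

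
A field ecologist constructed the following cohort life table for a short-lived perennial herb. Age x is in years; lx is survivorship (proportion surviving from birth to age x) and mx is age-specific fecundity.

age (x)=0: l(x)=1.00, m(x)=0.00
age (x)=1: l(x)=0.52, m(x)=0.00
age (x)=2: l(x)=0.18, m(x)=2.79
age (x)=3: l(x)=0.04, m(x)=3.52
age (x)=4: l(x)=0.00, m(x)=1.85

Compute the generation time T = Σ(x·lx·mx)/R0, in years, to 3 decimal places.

2.219

lx·mx: 0, 0, 0.5022, 0.1408, 0 → R0 = 0.643
x·lx·mx: 0, 0, 1.0044, 0.4224, 0 → Σ = 1.4268
T = 1.4268 / 0.643 = 2.218974… → 2.219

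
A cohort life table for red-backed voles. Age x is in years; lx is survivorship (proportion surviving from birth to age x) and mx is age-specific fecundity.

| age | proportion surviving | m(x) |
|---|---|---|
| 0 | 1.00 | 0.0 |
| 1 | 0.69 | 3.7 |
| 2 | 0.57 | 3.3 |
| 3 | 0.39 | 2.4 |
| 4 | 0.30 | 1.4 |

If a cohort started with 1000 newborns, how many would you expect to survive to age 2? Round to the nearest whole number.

570

Expected survivors = N0 · l_2 = 1000 × 0.57 = 570 → 570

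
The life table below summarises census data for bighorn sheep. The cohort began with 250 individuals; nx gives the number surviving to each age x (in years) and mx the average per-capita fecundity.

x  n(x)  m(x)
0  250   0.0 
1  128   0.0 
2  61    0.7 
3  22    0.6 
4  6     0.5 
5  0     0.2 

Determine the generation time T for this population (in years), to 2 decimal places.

lx = nx/n0 = nx/250: 1, 0.512, 0.244, 0.088, 0.024, 0
lx·mx: 0, 0, 0.1708, 0.0528, 0.012, 0 → R0 = 0.2356
x·lx·mx: 0, 0, 0.3416, 0.1584, 0.048, 0 → Σ = 0.548
T = 0.548 / 0.2356 = 2.325976… → 2.33

2.33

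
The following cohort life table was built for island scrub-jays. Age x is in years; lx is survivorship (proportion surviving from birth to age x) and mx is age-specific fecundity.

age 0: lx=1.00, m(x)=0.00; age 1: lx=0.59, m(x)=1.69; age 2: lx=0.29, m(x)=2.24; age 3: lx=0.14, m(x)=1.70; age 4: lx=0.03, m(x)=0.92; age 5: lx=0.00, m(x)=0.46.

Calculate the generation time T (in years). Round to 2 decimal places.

lx·mx: 0, 0.9971, 0.6496, 0.238, 0.0276, 0 → R0 = 1.9123
x·lx·mx: 0, 0.9971, 1.2992, 0.714, 0.1104, 0 → Σ = 3.1207
T = 3.1207 / 1.9123 = 1.631909… → 1.63

1.63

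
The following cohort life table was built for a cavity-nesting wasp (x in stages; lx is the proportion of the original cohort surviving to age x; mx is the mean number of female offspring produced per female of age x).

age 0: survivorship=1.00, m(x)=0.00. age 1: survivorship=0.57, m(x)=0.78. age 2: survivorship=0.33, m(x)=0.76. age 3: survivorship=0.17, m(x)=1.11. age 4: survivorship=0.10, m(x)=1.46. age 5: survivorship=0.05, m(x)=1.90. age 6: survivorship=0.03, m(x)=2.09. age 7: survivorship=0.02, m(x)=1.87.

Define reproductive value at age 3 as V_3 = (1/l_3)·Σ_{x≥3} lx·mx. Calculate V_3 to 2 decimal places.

lx·mx for x ≥ 3: 0.1887, 0.146, 0.095, 0.0627, 0.0374 → sum = 0.5298
V_3 = 0.5298 / l_3 = 0.5298 / 0.17 = 3.116471… → 3.12

3.12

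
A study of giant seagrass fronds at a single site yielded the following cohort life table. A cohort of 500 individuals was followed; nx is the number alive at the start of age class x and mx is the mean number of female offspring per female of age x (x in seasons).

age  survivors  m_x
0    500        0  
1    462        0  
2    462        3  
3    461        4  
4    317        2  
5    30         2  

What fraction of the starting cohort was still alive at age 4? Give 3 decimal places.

l_4 = n_4/n_0 = 317/500 = 0.634 → 0.634

0.634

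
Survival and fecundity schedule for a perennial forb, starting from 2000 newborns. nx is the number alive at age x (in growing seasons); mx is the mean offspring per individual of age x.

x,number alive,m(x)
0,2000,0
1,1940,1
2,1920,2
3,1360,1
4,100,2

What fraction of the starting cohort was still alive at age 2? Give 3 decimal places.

0.960

l_2 = n_2/n_0 = 1920/2000 = 0.96 → 0.960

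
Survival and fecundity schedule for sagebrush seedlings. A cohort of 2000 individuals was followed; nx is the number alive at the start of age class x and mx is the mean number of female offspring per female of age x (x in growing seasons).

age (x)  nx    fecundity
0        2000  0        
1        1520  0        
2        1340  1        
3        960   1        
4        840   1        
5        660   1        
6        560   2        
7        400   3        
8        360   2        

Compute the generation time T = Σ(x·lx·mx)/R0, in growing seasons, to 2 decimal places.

lx = nx/n0 = nx/2000: 1, 0.76, 0.67, 0.48, 0.42, 0.33, 0.28, 0.2, 0.18
lx·mx: 0, 0, 0.67, 0.48, 0.42, 0.33, 0.56, 0.6, 0.36 → R0 = 3.42
x·lx·mx: 0, 0, 1.34, 1.44, 1.68, 1.65, 3.36, 4.2, 2.88 → Σ = 16.55
T = 16.55 / 3.42 = 4.839181… → 4.84

4.84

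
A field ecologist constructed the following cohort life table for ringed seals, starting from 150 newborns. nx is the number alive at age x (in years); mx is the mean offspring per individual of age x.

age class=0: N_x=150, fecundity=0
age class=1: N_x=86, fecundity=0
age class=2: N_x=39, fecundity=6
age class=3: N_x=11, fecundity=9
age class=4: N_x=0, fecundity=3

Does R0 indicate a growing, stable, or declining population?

growing

lx = nx/n0 = nx/150: 1, 0.57333…, 0.26, 0.07333…, 0
R0 = Σ lx·mx = 0 + 0 + 1.56 + 0.66… + 0 = 2.22…
R0 > 1, so the population is growing.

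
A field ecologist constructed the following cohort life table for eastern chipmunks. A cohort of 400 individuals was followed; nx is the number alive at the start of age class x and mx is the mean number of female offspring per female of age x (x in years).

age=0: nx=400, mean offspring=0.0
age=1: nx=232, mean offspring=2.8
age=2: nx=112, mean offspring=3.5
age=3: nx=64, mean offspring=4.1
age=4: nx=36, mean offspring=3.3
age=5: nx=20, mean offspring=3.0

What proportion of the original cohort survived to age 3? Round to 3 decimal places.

l_3 = n_3/n_0 = 64/400 = 0.16 → 0.160

0.160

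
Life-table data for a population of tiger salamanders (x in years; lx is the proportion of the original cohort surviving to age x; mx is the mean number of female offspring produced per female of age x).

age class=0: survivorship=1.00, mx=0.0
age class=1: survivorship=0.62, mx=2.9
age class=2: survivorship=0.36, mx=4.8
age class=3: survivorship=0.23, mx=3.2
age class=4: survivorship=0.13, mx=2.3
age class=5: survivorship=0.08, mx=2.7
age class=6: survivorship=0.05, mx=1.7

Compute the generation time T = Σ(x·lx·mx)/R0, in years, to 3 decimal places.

2.108

lx·mx: 0, 1.798, 1.728, 0.736, 0.299, 0.216, 0.085 → R0 = 4.862
x·lx·mx: 0, 1.798, 3.456, 2.208, 1.196, 1.08, 0.51 → Σ = 10.248
T = 10.248 / 4.862 = 2.107775… → 2.108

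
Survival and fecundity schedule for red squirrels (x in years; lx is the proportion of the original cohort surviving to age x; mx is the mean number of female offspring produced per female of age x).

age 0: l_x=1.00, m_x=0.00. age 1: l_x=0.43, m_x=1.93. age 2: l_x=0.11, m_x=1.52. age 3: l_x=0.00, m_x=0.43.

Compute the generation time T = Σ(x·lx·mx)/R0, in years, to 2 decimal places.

lx·mx: 0, 0.8299, 0.1672, 0 → R0 = 0.9971
x·lx·mx: 0, 0.8299, 0.3344, 0 → Σ = 1.1643
T = 1.1643 / 0.9971 = 1.167686… → 1.17

1.17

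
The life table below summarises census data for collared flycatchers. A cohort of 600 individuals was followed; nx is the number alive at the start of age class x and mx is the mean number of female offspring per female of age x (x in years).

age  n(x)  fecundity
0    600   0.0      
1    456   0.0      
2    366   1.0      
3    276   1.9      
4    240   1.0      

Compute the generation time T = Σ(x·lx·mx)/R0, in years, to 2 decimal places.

lx = nx/n0 = nx/600: 1, 0.76, 0.61, 0.46, 0.4
lx·mx: 0, 0, 0.61, 0.874, 0.4 → R0 = 1.884
x·lx·mx: 0, 0, 1.22, 2.622, 1.6 → Σ = 5.442
T = 5.442 / 1.884 = 2.888535… → 2.89

2.89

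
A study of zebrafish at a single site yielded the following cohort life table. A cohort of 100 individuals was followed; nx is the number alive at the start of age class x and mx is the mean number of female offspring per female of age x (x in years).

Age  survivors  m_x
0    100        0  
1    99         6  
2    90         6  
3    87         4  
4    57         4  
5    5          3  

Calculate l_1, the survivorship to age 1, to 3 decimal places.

0.990

l_1 = n_1/n_0 = 99/100 = 0.99 → 0.990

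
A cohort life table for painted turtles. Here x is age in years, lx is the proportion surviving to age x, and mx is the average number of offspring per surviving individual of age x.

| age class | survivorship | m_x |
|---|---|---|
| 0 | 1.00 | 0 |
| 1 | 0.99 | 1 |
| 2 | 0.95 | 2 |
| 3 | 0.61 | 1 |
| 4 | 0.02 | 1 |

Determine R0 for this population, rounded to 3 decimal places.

lx·mx by age: 0, 0.99, 1.9, 0.61, 0.02
R0 = Σ lx·mx = 3.52 → 3.520

3.520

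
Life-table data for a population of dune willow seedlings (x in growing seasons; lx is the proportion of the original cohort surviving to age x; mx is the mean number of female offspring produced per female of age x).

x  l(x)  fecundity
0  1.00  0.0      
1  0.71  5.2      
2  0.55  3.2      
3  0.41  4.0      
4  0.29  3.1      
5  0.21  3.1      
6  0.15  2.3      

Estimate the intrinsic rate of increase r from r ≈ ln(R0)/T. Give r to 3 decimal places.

R0 = Σ lx·mx = 0 + 3.692 + 1.76 + 1.64 + 0.899 + 0.651 + 0.345 = 8.987
Σ x·lx·mx = 21.053; T = 21.053/8.987 = 2.34261…
r ≈ ln(R0)/T = ln(8.987)/2.34261… = 0.93732… → 0.937

0.937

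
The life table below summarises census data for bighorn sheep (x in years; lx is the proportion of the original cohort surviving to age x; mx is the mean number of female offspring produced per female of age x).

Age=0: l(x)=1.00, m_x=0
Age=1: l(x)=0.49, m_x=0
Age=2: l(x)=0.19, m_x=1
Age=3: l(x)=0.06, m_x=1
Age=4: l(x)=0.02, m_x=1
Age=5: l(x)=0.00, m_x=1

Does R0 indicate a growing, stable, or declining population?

R0 = Σ lx·mx = 0 + 0 + 0.19 + 0.06 + 0.02 + 0 = 0.27
R0 < 1, so the population is declining.

declining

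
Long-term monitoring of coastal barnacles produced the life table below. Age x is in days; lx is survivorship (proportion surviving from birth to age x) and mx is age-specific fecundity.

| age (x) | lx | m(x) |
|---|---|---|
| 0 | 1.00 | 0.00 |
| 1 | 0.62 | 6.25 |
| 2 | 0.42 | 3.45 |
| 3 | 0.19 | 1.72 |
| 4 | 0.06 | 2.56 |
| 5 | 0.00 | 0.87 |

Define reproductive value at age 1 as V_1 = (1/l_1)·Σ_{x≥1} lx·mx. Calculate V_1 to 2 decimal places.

9.36

lx·mx for x ≥ 1: 3.875, 1.449, 0.3268, 0.1536, 0 → sum = 5.8044
V_1 = 5.8044 / l_1 = 5.8044 / 0.62 = 9.361935… → 9.36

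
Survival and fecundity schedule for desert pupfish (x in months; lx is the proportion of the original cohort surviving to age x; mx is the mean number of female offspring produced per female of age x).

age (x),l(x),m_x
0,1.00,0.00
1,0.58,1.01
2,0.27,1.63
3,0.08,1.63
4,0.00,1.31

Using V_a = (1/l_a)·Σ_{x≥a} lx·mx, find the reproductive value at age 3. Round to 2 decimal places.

1.63

lx·mx for x ≥ 3: 0.1304, 0 → sum = 0.1304
V_3 = 0.1304 / l_3 = 0.1304 / 0.08 = 1.63 → 1.63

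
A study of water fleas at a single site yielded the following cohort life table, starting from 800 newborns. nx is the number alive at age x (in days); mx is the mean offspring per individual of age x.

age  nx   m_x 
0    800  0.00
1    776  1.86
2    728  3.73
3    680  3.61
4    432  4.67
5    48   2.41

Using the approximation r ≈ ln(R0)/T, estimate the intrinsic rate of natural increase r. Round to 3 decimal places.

0.914

lx = nx/n0 = nx/800: 1, 0.97, 0.91, 0.85, 0.54, 0.06
R0 = Σ lx·mx = 0 + 1.8042 + 3.3943 + 3.0685 + 2.5218 + 0.1446 = 10.9334
Σ x·lx·mx = 28.6085; T = 28.6085/10.9334 = 2.61662…
r ≈ ln(R0)/T = ln(10.9334)/2.61662… = 0.91409… → 0.914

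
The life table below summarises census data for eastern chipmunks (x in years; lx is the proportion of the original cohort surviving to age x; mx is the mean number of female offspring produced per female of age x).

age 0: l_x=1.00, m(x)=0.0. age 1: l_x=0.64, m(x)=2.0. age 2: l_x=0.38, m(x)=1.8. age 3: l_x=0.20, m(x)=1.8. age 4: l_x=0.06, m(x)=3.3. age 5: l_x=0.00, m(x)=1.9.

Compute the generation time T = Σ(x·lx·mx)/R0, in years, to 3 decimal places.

1.792

lx·mx: 0, 1.28, 0.684, 0.36, 0.198, 0 → R0 = 2.522
x·lx·mx: 0, 1.28, 1.368, 1.08, 0.792, 0 → Σ = 4.52
T = 4.52 / 2.522 = 1.792228… → 1.792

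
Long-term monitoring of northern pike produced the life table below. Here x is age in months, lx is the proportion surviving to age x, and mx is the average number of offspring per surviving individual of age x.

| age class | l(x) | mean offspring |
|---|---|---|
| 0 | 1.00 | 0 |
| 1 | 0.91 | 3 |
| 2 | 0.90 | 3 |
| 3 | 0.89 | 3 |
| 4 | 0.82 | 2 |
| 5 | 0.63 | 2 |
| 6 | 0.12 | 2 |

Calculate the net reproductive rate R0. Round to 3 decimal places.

11.240

lx·mx by age: 0, 2.73, 2.7, 2.67, 1.64, 1.26, 0.24
R0 = Σ lx·mx = 11.24 → 11.240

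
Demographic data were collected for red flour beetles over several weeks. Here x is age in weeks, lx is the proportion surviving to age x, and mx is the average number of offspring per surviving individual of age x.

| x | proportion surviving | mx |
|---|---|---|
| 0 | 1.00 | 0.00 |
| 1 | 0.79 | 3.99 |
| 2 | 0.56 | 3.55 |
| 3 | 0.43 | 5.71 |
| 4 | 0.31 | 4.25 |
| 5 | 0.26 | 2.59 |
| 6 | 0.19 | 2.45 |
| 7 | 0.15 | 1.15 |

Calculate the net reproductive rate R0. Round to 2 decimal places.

lx·mx by age: 0, 3.1521, 1.988, 2.4553, 1.3175, 0.6734, 0.4655, 0.1725
R0 = Σ lx·mx = 10.2243 → 10.22

10.22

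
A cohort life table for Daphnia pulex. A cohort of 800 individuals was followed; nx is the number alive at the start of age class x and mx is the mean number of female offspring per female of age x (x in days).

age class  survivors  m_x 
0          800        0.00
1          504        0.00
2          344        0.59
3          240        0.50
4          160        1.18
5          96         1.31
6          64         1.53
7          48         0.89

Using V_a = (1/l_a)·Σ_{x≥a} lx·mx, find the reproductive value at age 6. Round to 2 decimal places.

2.20

lx = nx/n0 = nx/800: 1, 0.63, 0.43, 0.3, 0.2, 0.12, 0.08, 0.06
lx·mx for x ≥ 6: 0.1224, 0.0534 → sum = 0.1758
V_6 = 0.1758 / l_6 = 0.1758 / 0.08 = 2.1975 → 2.20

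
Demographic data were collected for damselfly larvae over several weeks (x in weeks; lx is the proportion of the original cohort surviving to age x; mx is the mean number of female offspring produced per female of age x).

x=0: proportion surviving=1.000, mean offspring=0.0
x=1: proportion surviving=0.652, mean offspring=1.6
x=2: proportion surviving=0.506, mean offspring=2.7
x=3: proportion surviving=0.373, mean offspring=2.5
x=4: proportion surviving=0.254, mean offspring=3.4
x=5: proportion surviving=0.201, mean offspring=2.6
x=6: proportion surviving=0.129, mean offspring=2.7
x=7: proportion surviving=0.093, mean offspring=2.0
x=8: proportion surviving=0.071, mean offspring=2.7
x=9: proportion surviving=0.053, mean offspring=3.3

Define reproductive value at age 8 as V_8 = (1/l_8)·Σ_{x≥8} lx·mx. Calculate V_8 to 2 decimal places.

5.16

lx·mx for x ≥ 8: 0.1917, 0.1749 → sum = 0.3666
V_8 = 0.3666 / l_8 = 0.3666 / 0.071 = 5.16338… → 5.16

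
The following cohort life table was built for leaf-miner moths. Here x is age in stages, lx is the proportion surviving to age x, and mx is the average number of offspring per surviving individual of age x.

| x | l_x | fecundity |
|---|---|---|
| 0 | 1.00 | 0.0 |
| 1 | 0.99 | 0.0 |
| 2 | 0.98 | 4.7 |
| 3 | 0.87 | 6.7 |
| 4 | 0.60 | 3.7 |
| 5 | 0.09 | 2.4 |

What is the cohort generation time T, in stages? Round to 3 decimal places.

2.848

lx·mx: 0, 0, 4.606, 5.829, 2.22, 0.216 → R0 = 12.871
x·lx·mx: 0, 0, 9.212, 17.487, 8.88, 1.08 → Σ = 36.659
T = 36.659 / 12.871 = 2.848186… → 2.848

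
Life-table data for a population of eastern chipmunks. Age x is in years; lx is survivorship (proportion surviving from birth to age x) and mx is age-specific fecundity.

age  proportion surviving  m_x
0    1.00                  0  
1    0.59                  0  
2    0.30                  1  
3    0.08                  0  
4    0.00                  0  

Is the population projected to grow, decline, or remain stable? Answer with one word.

R0 = Σ lx·mx = 0 + 0 + 0.3 + 0 + 0 = 0.3
R0 < 1, so the population is declining.

declining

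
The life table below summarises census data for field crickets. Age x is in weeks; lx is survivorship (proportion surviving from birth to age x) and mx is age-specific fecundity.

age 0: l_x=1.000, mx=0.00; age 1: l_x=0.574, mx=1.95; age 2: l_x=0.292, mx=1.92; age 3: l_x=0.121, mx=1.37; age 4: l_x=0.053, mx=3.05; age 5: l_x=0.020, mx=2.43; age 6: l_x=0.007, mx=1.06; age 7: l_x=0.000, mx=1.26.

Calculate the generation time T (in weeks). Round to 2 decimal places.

lx·mx: 0, 1.1193, 0.56064, 0.16577, 0.16165, 0.0486, 0.00742, 0 → R0 = 2.06338
x·lx·mx: 0, 1.1193, 1.12128, 0.49731, 0.6466, 0.243, 0.04452, 0 → Σ = 3.67201
T = 3.67201 / 2.06338 = 1.779609… → 1.78

1.78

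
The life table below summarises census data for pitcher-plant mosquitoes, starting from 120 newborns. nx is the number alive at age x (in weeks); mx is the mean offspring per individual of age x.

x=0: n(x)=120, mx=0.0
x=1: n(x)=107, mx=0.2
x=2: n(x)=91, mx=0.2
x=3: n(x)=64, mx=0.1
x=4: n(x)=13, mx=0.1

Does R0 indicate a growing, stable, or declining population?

lx = nx/n0 = nx/120: 1, 0.89167…, 0.75833…, 0.53333…, 0.10833…
R0 = Σ lx·mx = 0 + 0.178333… + 0.151667… + 0.053333… + 0.010833… = 0.394167…
R0 < 1, so the population is declining.

declining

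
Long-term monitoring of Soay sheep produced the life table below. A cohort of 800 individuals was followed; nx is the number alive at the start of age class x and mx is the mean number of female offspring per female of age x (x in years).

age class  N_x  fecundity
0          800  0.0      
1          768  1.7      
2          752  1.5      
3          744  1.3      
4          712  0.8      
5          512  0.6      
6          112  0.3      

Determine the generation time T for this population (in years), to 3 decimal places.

2.431

lx = nx/n0 = nx/800: 1, 0.96, 0.94, 0.93, 0.89, 0.64, 0.14
lx·mx: 0, 1.632, 1.41, 1.209, 0.712, 0.384, 0.042 → R0 = 5.389
x·lx·mx: 0, 1.632, 2.82, 3.627, 2.848, 1.92, 0.252 → Σ = 13.099
T = 13.099 / 5.389 = 2.430692… → 2.431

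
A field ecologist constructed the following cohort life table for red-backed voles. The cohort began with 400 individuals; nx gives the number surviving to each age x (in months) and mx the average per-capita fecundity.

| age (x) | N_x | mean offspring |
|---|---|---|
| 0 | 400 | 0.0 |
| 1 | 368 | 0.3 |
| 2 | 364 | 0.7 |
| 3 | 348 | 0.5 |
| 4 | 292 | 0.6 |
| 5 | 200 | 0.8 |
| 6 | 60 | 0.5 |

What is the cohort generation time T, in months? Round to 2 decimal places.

lx = nx/n0 = nx/400: 1, 0.92, 0.91, 0.87, 0.73, 0.5, 0.15
lx·mx: 0, 0.276, 0.637, 0.435, 0.438, 0.4, 0.075 → R0 = 2.261
x·lx·mx: 0, 0.276, 1.274, 1.305, 1.752, 2, 0.45 → Σ = 7.057
T = 7.057 / 2.261 = 3.121185… → 3.12

3.12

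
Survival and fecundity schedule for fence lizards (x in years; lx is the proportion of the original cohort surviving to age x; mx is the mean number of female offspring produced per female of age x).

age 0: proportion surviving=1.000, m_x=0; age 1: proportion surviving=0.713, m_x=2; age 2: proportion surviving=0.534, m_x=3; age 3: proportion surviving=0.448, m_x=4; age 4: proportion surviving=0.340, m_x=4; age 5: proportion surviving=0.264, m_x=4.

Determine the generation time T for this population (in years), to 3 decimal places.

2.864

lx·mx: 0, 1.426, 1.602, 1.792, 1.36, 1.056 → R0 = 7.236
x·lx·mx: 0, 1.426, 3.204, 5.376, 5.44, 5.28 → Σ = 20.726
T = 20.726 / 7.236 = 2.86429… → 2.864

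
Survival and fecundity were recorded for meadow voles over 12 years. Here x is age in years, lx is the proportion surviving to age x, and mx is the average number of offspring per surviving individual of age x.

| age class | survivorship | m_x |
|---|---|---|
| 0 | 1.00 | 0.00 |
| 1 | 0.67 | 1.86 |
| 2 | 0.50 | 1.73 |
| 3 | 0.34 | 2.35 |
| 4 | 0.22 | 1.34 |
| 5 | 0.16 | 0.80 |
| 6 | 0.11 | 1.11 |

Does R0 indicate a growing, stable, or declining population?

growing

R0 = Σ lx·mx = 0 + 1.2462 + 0.865 + 0.799 + 0.2948 + 0.128 + 0.1221 = 3.4551
R0 > 1, so the population is growing.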